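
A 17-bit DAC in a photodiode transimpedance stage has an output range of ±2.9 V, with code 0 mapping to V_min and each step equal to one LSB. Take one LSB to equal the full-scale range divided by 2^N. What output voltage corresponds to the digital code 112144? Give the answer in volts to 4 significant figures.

Span: 2.9 V − (-2.9 V) = 5.8 V. LSB = 5.8 V / 2^17.
Output = V_min + (112144/131072) × range = -2.9 + 0.855591 × 5.8 V
      = -2.9 + 4.96243 = 2.06243 V.

2.062 V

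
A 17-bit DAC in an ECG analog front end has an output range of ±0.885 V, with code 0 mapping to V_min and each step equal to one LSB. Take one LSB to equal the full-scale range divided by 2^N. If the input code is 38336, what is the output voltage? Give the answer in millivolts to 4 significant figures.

Range = 0.885 − (-0.885) = 1.77 V. LSB = 1.77 V / 2^17.
Output = V_min + (38336/131072) × range = -0.885 + 0.292480 × 1.77 V
      = -0.885 + 0.517690 = -0.367310 V.

-367.3 mV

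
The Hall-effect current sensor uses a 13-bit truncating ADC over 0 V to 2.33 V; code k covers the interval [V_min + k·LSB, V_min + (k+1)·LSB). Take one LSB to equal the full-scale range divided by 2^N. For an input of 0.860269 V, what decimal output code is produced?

Span = 2.33 V. LSB = 2.33 V / 2^13 ≈ 284.4 µV.
(V_in − V_min) × 2^13/range = (0.860269 − (0)) × 8192/2.33 = 3024.602.
Floor → code = 3024.

3024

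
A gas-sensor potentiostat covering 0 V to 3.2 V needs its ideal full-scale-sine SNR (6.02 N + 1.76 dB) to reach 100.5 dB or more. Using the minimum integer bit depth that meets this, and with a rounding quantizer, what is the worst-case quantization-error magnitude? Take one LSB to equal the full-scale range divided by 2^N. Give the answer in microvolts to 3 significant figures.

Span = 3.2 V.
Solving 6.02 N ≥ 100.5 − 1.76: N ≥ 16.402. Round up → N = 17.
One LSB is 3.2 V / 131072 = 24.414 µV.
|e|_max = LSB/2 = 12.2 µV.

12.2 µV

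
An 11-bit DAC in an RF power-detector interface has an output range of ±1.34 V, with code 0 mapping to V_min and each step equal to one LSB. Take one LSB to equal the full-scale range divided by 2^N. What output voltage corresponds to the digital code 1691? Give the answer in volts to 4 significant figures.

0.8728 V

Range = 1.34 − (-1.34) = 2.68 V. LSB = 2.68 V / 2^11.
V_out = -1.34 + 1691 × (2.68/2048) V
      = -1.34 + 2.21283 = 0.872832 V.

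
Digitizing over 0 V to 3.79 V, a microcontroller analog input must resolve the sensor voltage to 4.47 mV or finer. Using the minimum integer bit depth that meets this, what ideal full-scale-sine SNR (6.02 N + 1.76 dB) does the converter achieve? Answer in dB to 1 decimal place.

Range is 3.79 V.
Required number of levels: 3.79/4.47 mV = 847.87; smallest N with 2^N ≥ that is 10.
6.02(10) + 1.76 = 61.96 dB.

62.0 dB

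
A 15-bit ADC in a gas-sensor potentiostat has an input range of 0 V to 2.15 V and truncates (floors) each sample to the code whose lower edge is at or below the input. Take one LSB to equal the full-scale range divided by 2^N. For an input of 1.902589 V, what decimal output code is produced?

28997

Full-scale range = 2.15 V. LSB = 2.15 V / 2^15 ≈ 65.61 µV.
code = ⌊(V_in − V_min)/LSB⌋ = ⌊(V_in − V_min) × 2^15 / range⌋
     = ⌊(1.902589 − (0)) × 32768 / 2.15⌋ = ⌊1.902589 × 32768/2.15⌋
     = ⌊28997.226⌋ = 28997.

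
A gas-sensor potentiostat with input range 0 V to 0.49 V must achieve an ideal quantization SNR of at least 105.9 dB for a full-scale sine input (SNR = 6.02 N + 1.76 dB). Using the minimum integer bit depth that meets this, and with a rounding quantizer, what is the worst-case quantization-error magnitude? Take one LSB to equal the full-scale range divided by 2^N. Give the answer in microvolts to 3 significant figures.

Range is 0.49 V.
N ≥ (105.9 − 1.76)/6.02 = 17.299 → N_min = 18.
LSB = 0.49 V / 2^18 = 1.8692 µV.
Half an LSB is 0.935 µV.

0.935 µV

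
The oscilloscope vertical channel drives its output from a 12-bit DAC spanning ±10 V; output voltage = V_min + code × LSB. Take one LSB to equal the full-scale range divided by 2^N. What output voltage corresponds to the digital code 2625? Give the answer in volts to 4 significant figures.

2.817 V

The full-scale span is 10 − (-10) = 20 V. LSB = 20 V / 2^12.
V_out = -10 + 2625 × (20/4096) V
      = -10 + 12.8174 = 2.81738 V.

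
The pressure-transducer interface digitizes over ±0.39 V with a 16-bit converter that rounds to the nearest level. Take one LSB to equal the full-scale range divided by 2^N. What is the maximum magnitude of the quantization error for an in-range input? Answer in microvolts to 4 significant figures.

Range = 0.39 − (-0.39) = 0.78 V.
LSB = 0.78 V ÷ 2^16 = 0.78/65536 V = 11.9019 µV.
A rounding quantizer has |error| ≤ LSB/2 = 5.951 µV.

5.951 µV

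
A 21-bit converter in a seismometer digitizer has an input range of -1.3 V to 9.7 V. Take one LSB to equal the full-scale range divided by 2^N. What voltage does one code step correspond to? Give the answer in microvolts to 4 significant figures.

5.245 µV

The full-scale span is 9.7 − (-1.3) = 11 V.
There are 2^21 = 2097152 steps.
One LSB is 11 V / 2097152 = 5.245 µV.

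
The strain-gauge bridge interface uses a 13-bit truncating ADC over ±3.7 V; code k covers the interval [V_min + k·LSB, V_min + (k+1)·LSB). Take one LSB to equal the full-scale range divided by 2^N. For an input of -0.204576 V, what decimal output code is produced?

The full-scale span is 3.7 − (-3.7) = 7.4 V. LSB = 7.4 V / 2^13 ≈ 0.9033 mV.
V_in − V_min = -0.204576 − (-3.7) = 3.495424 V.
Divide by LSB: 3.495424 × 8192/7.4 = 3869.5288.
Truncating gives code 3869.

3869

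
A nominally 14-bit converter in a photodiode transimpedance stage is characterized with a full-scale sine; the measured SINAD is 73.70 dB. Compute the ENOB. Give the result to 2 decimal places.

ENOB = (SINAD − 1.76) / 6.02 = (73.70 − 1.76) / 6.02 = 71.94 / 6.02 = 11.9502.

11.95 bits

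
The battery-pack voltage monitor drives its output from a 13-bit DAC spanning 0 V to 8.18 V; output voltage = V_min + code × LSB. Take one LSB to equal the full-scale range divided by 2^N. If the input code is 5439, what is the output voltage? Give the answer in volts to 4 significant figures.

5.431 V

Span = 8.18 V. LSB = 8.18 V / 2^13.
V_out = 0 + 5439 × (8.18/8192) V
      = 0 + 5.43103 = 5.43103 V.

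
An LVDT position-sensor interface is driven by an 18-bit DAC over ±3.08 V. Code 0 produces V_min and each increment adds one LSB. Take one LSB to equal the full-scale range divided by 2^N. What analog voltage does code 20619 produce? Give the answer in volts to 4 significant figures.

Span: 3.08 V − (-3.08 V) = 6.16 V. LSB = 6.16 V / 2^18.
V_out = -3.08 + 20619 × (6.16/262144) V
      = -3.08 + 0.484516 = -2.59548 V.

-2.595 V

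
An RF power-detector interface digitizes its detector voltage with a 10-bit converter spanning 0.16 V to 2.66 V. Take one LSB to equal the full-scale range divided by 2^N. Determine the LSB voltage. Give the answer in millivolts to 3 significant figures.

2.44 mV

Full-scale range = 2.66 V − (0.16 V) = 2.5 V.
2^10 = 1024 levels.
One LSB is 2.5 V / 1024 = 2.44 mV.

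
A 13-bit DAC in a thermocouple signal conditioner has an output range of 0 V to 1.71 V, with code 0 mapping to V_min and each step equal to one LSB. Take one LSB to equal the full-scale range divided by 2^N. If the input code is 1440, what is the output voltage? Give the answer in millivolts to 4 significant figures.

Full-scale range = 1.71 V. LSB = 1.71 V / 2^13.
V_out = V_min + code × LSB = 0 V + 1440 × 1.71 V / 8192
      = 0 + 0.300586 = 0.300586 V.

300.6 mV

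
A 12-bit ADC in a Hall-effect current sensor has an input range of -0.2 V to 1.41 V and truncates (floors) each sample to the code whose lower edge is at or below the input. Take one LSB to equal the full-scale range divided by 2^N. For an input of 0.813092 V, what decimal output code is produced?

2577

Range = 1.41 − (-0.2) = 1.61 V. LSB = 1.61 V / 2^12 ≈ 393.1 µV.
V_in − V_min = 0.813092 − (-0.2) = 1.013092 V.
Divide by LSB: 1.013092 × 4096/1.61 = 2577.4067.
Truncating gives code 2577.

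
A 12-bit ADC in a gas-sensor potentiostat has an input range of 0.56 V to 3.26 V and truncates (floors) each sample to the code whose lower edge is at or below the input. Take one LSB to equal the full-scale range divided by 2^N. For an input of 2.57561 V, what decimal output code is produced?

3057

Range = 3.26 − (0.56) = 2.7 V. LSB = 2.7 V / 2^12 ≈ 0.6592 mV.
V_in − V_min = 2.57561 − (0.56) = 2.01561 V.
Divide by LSB: 2.01561 × 4096/2.7 = 3057.7550.
Truncating gives code 3057.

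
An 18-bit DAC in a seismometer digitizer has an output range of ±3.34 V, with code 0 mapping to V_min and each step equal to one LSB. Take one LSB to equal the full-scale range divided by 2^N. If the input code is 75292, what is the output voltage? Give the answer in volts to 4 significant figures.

Full-scale range = 3.34 V − (-3.34 V) = 6.68 V. LSB = 6.68 V / 2^18.
Output = V_min + (75292/262144) × range = -3.34 + 0.287216 × 6.68 V
      = -3.34 + 1.91860 = -1.42140 V.

-1.421 V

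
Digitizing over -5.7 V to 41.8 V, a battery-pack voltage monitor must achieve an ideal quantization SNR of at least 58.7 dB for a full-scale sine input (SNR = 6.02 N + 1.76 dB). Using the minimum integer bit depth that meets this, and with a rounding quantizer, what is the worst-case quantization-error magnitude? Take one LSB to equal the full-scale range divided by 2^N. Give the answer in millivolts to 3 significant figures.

The full-scale span is 41.8 − (-5.7) = 47.5 V.
6.02 N + 1.76 ≥ 58.7 gives N ≥ 9.458, so the minimum integer is 10.
Step size = 47.5/1024 V = 46.387 mV.
Half an LSB is 23.2 mV.

23.2 mV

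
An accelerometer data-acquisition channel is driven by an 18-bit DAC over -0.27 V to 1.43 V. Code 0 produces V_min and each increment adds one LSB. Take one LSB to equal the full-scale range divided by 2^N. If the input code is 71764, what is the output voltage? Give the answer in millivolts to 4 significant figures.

Full-scale range = 1.43 V − (-0.27 V) = 1.7 V. LSB = 1.7 V / 2^18.
V_out = -0.27 + 71764 × (1.7/262144) V
      = -0.27 + 0.465388 = 0.195388 V.

195.4 mV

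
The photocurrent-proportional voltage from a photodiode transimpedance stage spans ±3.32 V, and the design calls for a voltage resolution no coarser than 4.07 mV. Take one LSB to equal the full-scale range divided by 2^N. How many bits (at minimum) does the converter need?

Full-scale range = 3.32 V − (-3.32 V) = 6.64 V.
Levels needed ≥ 6.64/4.07 mV = 1631. 2^11 = 2048 suffices, so N_min = 11.

11 bits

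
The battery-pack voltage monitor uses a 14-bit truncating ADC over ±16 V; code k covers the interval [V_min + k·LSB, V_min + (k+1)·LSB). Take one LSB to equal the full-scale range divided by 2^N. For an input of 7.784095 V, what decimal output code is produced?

12177

The full-scale span is 16 − (-16) = 32 V. LSB = 32 V / 2^14 ≈ 1.953 mV.
(V_in − V_min) × 2^14/range = (7.784095 − (-16)) × 16384/32 = 12177.457.
Floor → code = 12177.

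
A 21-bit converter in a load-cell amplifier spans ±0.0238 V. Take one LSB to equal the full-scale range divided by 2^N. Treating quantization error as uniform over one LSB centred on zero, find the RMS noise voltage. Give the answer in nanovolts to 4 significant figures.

The full-scale span is 0.0238 − (-0.0238) = 0.0476 V.
Step size = 0.0476/2097152 V = 22.6974 nV.
For a uniform distribution on [−LSB/2, +LSB/2], V_rms = LSB/√12 = 22.6974 nV/3.4641 = 6.552 nV.

6.552 nV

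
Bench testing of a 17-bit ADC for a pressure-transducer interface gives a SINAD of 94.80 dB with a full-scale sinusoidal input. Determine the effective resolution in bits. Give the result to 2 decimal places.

Inverting SNR = 6.02 N + 1.76: N_eff = (94.80 − 1.76)/6.02 = 15.4551.

15.46 bits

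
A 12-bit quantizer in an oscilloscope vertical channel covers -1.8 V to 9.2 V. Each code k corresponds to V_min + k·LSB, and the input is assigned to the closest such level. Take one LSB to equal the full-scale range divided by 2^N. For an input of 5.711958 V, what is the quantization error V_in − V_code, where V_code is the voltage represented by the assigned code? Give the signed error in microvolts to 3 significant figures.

+483 µV

Full-scale range = 9.2 V − (-1.8 V) = 11 V. LSB = 11 V / 2^12 ≈ 2.686 mV.
Position in LSBs: (5.711958 − (-1.8)) × 4096/11 = 2797.1800; rounding gives k = 2797.
Reconstructed level: -1.8 + 2797 × 11/4096 V = 5.711474609 V.
V_in − V_code = 5.711958 − (5.711474609) = +483 µV.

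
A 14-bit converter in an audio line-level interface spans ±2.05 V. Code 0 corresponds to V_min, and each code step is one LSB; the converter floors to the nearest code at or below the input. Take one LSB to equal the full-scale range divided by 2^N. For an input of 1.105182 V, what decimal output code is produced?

Range = 2.05 − (-2.05) = 4.1 V. LSB = 4.1 V / 2^14 ≈ 250.2 µV.
V_in − V_min = 1.105182 − (-2.05) = 3.155182 V.
Divide by LSB: 3.155182 × 16384/4.1 = 12608.4151.
Truncating gives code 12608.

12608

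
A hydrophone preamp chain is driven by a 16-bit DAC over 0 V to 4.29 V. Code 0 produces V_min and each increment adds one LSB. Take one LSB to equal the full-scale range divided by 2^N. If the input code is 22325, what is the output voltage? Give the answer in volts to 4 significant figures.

1.461 V

Span = 4.29 V. LSB = 4.29 V / 2^16.
Output = V_min + (22325/65536) × range = 0 + 0.340652 × 4.29 V
      = 0 + 1.46140 = 1.46140 V.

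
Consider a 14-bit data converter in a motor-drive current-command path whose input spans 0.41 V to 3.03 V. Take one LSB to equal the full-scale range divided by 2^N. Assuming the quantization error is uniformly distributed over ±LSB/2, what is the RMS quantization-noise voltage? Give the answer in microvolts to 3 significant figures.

Range = 3.03 − (0.41) = 2.62 V.
Step size = 2.62/16384 V = 159.91 µV.
RMS of a uniform error over width LSB is LSB/√12 = 46.2 µV.

46.2 µV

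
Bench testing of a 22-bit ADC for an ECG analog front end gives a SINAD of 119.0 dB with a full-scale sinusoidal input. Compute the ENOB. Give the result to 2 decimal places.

19.48 bits

(119.0 − 1.76) / 6.02 = 117.24/6.02 = 19.4751 effective bits.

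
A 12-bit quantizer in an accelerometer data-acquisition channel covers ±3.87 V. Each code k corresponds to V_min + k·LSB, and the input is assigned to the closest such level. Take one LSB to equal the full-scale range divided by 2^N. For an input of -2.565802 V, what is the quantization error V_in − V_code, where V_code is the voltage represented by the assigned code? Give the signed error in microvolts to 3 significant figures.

+341 µV

Span: 3.87 V − (-3.87 V) = 7.74 V. LSB = 7.74 V / 2^12 ≈ 1.890 mV.
(V_in − V_min)/LSB = (-2.565802 − (-3.87)) × 4096/7.74 = 690.1802 → nearest code k = 690.
V_code = V_min + k × range/2^12 = -3.87 + 690 × 7.74/4096 = -2.566142578 V.
e = -2.565802 − (-2.566142578) = +341 µV.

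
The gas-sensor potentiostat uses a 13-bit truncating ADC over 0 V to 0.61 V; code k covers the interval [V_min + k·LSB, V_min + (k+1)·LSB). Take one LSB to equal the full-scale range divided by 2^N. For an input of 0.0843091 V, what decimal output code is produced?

Range is 0.61 V. LSB = 0.61 V / 2^13 ≈ 74.46 µV.
V_in − V_min = 0.0843091 − (0) = 0.0843091 V.
Divide by LSB: 0.0843091 × 8192/0.61 = 1132.2297.
Truncating gives code 1132.

1132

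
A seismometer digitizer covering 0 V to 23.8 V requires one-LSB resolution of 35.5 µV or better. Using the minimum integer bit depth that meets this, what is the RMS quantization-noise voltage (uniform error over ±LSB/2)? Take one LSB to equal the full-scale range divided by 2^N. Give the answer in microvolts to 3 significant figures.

Full-scale range = 23.8 V.
Required number of levels: 23.8/35.5 µV = 670420; smallest N with 2^N ≥ that is 20.
Step size = 23.8/1048576 V = 22.697 µV.
V_rms = LSB/√12 = 6.55 µV.

6.55 µV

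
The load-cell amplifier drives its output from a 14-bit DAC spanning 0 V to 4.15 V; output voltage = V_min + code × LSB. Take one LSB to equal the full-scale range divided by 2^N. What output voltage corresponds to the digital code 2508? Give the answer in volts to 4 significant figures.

0.6353 V

Range is 4.15 V. LSB = 4.15 V / 2^14.
Output = V_min + (2508/16384) × range = 0 + 0.153076 × 4.15 V
      = 0 + 0.635266 = 0.635266 V.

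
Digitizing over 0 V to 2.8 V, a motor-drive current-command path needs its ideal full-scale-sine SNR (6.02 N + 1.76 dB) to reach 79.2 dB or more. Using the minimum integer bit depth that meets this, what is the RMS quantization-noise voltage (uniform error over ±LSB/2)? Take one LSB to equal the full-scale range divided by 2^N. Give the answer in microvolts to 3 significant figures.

Span = 2.8 V.
N ≥ (79.2 − 1.76)/6.02 = 12.864 → N_min = 13.
Step size = 2.8/8192 V = 341.80 µV.
σ_q = LSB/√12 = 341.80 µV/3.4641 = 98.7 µV.

98.7 µV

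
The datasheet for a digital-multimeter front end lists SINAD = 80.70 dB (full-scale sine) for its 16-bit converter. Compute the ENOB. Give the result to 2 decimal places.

(80.70 − 1.76) / 6.02 = 78.94/6.02 = 13.1130 effective bits.

13.11 bits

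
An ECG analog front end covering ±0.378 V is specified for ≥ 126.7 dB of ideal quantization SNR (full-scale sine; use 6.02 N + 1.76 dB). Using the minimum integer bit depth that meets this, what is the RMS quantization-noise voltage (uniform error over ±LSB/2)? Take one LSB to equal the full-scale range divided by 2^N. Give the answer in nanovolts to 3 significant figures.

104 nV

Full-scale range = 0.378 V − (-0.378 V) = 0.756 V.
N ≥ (126.7 − 1.76)/6.02 = 20.754 → N_min = 21.
LSB = 0.756 V / 2^21 = 360.49 nV.
σ_q = LSB/√12 = 360.49 nV/3.4641 = 104 nV.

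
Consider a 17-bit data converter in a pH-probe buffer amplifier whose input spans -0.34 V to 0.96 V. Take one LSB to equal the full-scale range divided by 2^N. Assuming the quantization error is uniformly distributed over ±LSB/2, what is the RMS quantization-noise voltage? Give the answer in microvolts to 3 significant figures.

Range = 0.96 − (-0.34) = 1.3 V.
One LSB is 1.3 V / 131072 = 9.9182 µV.
σ_q = LSB/√12 = 9.9182 µV/3.4641 = 2.86 µV.

2.86 µV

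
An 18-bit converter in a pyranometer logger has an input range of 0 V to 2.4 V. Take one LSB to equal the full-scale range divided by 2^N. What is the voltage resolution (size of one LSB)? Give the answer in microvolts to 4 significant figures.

9.155 µV

Full-scale range = 2.4 V.
There are 2^18 = 262144 steps.
One LSB is 2.4 V / 262144 = 9.155 µV.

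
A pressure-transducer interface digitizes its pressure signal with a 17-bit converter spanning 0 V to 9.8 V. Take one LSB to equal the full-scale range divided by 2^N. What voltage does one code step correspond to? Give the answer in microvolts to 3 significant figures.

74.8 µV

Full-scale range = 9.8 V.
2^17 = 131072 levels.
Step size = 9.8/131072 V = 74.8 µV.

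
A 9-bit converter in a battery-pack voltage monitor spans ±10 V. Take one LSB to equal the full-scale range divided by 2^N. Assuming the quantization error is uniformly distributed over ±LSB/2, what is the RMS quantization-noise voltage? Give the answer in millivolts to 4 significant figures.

11.28 mV

The full-scale span is 10 − (-10) = 20 V.
LSB = 20 V ÷ 2^9 = 20/512 V = 39.0625 mV.
RMS of a uniform error over width LSB is LSB/√12 = 11.28 mV.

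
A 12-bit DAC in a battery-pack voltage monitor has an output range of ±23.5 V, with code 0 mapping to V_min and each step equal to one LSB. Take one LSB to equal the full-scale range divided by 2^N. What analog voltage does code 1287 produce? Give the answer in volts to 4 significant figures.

-8.732 V

The full-scale span is 23.5 − (-23.5) = 47 V. LSB = 47 V / 2^12.
V_out = -23.5 + 1287 × (47/4096) V
      = -23.5 + 14.7678 = -8.73218 V.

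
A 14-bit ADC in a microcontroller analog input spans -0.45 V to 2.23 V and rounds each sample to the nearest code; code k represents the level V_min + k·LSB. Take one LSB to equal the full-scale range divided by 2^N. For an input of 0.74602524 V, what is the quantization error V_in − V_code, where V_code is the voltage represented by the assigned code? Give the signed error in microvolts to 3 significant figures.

The full-scale span is 2.23 − (-0.45) = 2.68 V. LSB = 2.68 V / 2^14 ≈ 163.6 µV.
Position in LSBs: (0.74602524 − (-0.45)) × 16384/2.68 = 7311.8200; rounding gives k = 7312.
Reconstructed level: -0.45 + 7312 × 2.68/16384 V = 0.74605468750 V.
V_in − V_code = 0.74602524 − (0.74605468750) = −29.4 µV.

−29.4 µV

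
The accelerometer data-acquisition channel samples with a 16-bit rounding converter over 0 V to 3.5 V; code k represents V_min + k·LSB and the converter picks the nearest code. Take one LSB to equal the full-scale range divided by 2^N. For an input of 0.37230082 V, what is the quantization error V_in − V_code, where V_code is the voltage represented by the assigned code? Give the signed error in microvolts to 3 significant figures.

Span = 3.5 V. LSB = 3.5 V / 2^16 ≈ 53.41 µV.
(0.37230082 − (0)) / LSB = 0.37230082 × 65536/3.5 = 6971.1733. Nearest integer: k = 6971.
Reconstructed level: 0 + 6971 × 3.5/65536 V = 0.37229156494 V.
Error = V_in − V_code = 0.37230082 − (0.37229156494) = +9.26 µV.

+9.26 µV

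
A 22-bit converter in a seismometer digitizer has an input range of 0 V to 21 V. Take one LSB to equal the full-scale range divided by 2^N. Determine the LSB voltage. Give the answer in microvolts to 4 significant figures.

5.007 µV

Span = 21 V.
2^22 = 4194304 levels.
Step size = 21/4194304 V = 5.007 µV.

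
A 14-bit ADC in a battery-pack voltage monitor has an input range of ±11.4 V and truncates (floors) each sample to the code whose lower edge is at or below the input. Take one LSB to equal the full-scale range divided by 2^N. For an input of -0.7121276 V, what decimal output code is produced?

7680

Range = 11.4 − (-11.4) = 22.8 V. LSB = 22.8 V / 2^14 ≈ 1.392 mV.
V_in − V_min = -0.7121276 − (-11.4) = 10.6878724 V.
Divide by LSB: 10.6878724 × 16384/22.8 = 7680.2676.
Truncating gives code 7680.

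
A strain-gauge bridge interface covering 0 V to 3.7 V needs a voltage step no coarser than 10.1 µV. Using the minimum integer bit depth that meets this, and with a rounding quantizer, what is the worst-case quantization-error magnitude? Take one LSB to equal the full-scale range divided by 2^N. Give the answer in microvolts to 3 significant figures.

3.53 µV

Full-scale range = 3.7 V.
Required number of levels: 3.7/10.1 µV = 366340; smallest N with 2^N ≥ that is 19.
LSB = 3.7 V ÷ 2^19 = 3.7/524288 V = 7.0572 µV.
Half an LSB is 3.53 µV.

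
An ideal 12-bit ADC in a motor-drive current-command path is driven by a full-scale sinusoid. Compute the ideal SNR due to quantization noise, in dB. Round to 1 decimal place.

6.02(12) + 1.76 = 72.24 + 1.76 = 74.00 dB.

74.0 dB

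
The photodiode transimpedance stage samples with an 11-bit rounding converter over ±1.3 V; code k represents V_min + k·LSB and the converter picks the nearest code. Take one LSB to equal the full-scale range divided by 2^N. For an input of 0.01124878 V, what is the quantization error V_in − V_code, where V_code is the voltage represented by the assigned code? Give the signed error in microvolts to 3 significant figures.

Full-scale range = 1.3 V − (-1.3 V) = 2.6 V. LSB = 2.6 V / 2^11 ≈ 1.270 mV.
Position in LSBs: (0.01124878 − (-1.3)) × 2048/2.6 = 1032.8606; rounding gives k = 1033.
Reconstructed level: -1.3 + 1033 × 2.6/2048 V = 0.01142578125 V.
Error = V_in − V_code = 0.01124878 − (0.01142578125) = −177 µV.

−177 µV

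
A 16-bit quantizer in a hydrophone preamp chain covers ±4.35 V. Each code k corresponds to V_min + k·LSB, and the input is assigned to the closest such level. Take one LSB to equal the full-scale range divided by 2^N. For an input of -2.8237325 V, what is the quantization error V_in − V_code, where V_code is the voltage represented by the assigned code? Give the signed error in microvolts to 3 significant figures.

Range = 4.35 − (-4.35) = 8.7 V. LSB = 8.7 V / 2^16 ≈ 132.8 µV.
(V_in − V_min)/LSB = (-2.8237325 − (-4.35)) × 65536/8.7 = 11497.1801 → nearest code k = 11497.
Reconstructed level: -4.35 + 11497 × 8.7/65536 V = -2.8237564087 V.
e = -2.8237325 − (-2.8237564087) = +23.9 µV.

+23.9 µV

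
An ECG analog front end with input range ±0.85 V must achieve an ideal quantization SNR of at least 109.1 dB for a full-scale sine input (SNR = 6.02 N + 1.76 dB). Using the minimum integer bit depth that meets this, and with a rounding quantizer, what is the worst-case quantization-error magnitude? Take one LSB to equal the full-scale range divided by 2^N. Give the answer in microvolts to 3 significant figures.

Range = 0.85 − (-0.85) = 1.7 V.
Required N = ⌈(109.1 − 1.76)/6.02⌉ = ⌈17.831⌉ = 18.
One LSB is 1.7 V / 262144 = 6.4850 µV.
|e|_max = LSB/2 = 3.24 µV.

3.24 µV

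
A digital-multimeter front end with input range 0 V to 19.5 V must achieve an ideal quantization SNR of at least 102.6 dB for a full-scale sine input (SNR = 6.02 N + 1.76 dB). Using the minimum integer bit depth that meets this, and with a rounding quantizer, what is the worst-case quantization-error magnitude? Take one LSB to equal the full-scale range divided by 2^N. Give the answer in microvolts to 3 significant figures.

74.4 µV

Range is 19.5 V.
N ≥ (102.6 − 1.76)/6.02 = 16.751 → N_min = 17.
LSB = 19.5 V / 2^17 = 148.77 µV.
Half an LSB is 74.4 µV.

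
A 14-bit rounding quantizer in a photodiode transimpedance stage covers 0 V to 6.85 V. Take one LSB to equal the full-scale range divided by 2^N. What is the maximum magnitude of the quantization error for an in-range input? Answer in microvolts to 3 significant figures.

209 µV

Full-scale range = 6.85 V.
One LSB is 6.85 V / 16384 = 418.09 µV.
|e|_max = LSB/2 = 209 µV.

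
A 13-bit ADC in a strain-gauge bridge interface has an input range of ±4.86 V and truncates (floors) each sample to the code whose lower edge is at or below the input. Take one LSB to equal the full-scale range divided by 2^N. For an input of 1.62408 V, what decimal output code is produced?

5464

The full-scale span is 4.86 − (-4.86) = 9.72 V. LSB = 9.72 V / 2^13 ≈ 1.187 mV.
V_in − V_min = 1.62408 − (-4.86) = 6.48408 V.
Divide by LSB: 6.48408 × 8192/9.72 = 5464.7720.
Truncating gives code 5464.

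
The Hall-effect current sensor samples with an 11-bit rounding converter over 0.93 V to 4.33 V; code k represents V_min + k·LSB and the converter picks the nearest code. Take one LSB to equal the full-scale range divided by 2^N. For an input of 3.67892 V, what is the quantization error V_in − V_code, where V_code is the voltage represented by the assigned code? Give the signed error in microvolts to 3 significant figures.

−299 µV

The full-scale span is 4.33 − (0.93) = 3.4 V. LSB = 3.4 V / 2^11 ≈ 1.660 mV.
(3.67892 − (0.93)) / LSB = 2.74892 × 2048/3.4 = 1655.8200. Nearest integer: k = 1656.
V_code = 0.93 + (1656/2048) × 3.4 = 3.679218750 V.
Error = V_in − V_code = 3.67892 − (3.679218750) = −299 µV.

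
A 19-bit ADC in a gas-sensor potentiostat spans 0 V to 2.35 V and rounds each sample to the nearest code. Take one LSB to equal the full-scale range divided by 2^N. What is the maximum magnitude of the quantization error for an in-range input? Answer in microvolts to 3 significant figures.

2.24 µV

Span = 2.35 V.
One LSB is 2.35 V / 524288 = 4.4823 µV.
|e|_max = LSB/2 = 2.24 µV.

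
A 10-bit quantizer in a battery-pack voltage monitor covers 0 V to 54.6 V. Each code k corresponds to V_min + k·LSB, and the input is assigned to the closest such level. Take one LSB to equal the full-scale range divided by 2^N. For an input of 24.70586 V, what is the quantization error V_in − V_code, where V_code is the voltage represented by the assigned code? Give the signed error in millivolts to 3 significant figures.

Range is 54.6 V. LSB = 54.6 V / 2^10 ≈ 53.32 mV.
(24.70586 − (0)) / LSB = 24.70586 × 1024/54.6 = 463.3480. Nearest integer: k = 463.
Reconstructed level: 0 + 463 × 54.6/1024 V = 24.68730469 V.
Error = V_in − V_code = 24.70586 − (24.68730469) = +18.6 mV.

+18.6 mV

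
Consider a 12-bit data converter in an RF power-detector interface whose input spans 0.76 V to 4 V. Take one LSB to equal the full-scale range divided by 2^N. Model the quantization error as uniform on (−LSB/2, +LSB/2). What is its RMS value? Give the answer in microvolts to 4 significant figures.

The full-scale span is 4 − (0.76) = 3.24 V.
Step size = 3.24/4096 V = 0.791016 mV.
For a uniform distribution on [−LSB/2, +LSB/2], V_rms = LSB/√12 = 0.791016 mV/3.4641 = 228.3 µV.

228.3 µV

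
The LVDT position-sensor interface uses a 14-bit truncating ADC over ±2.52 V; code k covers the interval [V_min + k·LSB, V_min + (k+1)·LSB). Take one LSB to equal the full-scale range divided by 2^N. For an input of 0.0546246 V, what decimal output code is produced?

8369

Span: 2.52 V − (-2.52 V) = 5.04 V. LSB = 5.04 V / 2^14 ≈ 307.6 µV.
(V_in − V_min) × 2^14/range = (0.0546246 − (-2.52)) × 16384/5.04 = 8369.573.
Floor → code = 8369.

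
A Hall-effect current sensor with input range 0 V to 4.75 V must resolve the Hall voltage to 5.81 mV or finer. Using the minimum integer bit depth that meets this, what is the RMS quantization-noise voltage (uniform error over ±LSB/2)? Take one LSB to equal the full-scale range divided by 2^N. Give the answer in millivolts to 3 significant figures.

V_FS = 4.75 V.
Required number of levels: 4.75/5.81 mV = 817.56; smallest N with 2^N ≥ that is 10.
Step size = 4.75/1024 V = 4.6387 mV.
σ_q = LSB/√12 = 4.6387 mV/3.4641 = 1.34 mV.

1.34 mV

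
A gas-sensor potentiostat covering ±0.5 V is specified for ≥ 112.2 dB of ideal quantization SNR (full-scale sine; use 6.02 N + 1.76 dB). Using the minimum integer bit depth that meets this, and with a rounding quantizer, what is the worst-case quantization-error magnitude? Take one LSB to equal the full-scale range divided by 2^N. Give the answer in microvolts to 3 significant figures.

Span: 0.5 V − (-0.5 V) = 1 V.
6.02 N + 1.76 ≥ 112.2 gives N ≥ 18.346, so the minimum integer is 19.
Step size = 1/524288 V = 1.9073 µV.
|e|_max = LSB/2 = 0.954 µV.

0.954 µV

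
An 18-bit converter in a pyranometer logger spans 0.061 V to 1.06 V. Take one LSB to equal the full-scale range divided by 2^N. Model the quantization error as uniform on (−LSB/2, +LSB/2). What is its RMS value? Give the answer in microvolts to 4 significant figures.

1.100 µV

Full-scale range = 1.06 V − (0.061 V) = 0.999 V.
LSB = 0.999 V ÷ 2^18 = 0.999/262144 V = 3.81088 µV.
RMS of a uniform error over width LSB is LSB/√12 = 1.100 µV.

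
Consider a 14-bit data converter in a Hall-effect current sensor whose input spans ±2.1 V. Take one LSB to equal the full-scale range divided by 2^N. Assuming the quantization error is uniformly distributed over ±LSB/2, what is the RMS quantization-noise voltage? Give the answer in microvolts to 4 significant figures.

Span: 2.1 V − (-2.1 V) = 4.2 V.
LSB = 4.2 V ÷ 2^14 = 4.2/16384 V = 256.348 µV.
For a uniform distribution on [−LSB/2, +LSB/2], V_rms = LSB/√12 = 256.348 µV/3.4641 = 74.00 µV.

74.00 µV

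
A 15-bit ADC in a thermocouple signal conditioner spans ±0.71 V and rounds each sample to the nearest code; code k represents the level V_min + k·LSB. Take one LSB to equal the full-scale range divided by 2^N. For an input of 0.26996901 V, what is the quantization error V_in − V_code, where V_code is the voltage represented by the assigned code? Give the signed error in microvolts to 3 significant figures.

−7.80 µV

Span: 0.71 V − (-0.71 V) = 1.42 V. LSB = 1.42 V / 2^15 ≈ 43.33 µV.
Position in LSBs: (0.26996901 − (-0.71)) × 32768/1.42 = 22613.8201; rounding gives k = 22614.
Reconstructed level: -0.71 + 22614 × 1.42/32768 V = 0.26997680664 V.
Error = V_in − V_code = 0.26996901 − (0.26997680664) = −7.80 µV.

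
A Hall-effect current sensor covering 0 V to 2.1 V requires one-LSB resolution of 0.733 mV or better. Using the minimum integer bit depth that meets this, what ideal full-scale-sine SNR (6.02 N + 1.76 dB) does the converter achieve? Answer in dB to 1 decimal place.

Full-scale range = 2.1 V.
Levels needed ≥ 2.1/0.733 mV = 2865. 2^12 = 4096 suffices, so N_min = 12.
SNR = 6.02 × 12 + 1.76 = 74.00 dB.

74.0 dB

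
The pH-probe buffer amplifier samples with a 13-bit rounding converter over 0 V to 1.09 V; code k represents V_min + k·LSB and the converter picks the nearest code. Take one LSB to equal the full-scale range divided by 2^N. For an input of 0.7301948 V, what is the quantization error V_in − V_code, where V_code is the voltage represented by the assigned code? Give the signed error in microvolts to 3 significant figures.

Range is 1.09 V. LSB = 1.09 V / 2^13 ≈ 133.1 µV.
Position in LSBs: (0.7301948 − (0)) × 8192/1.09 = 5487.8494; rounding gives k = 5488.
Reconstructed level: 0 + 5488 × 1.09/8192 V = 0.7302148438 V.
e = 0.7301948 − (0.7302148438) = −20.0 µV.

−20.0 µV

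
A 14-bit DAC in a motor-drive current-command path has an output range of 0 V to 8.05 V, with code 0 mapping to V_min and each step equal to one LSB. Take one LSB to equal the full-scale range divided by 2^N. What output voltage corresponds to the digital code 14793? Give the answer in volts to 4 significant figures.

7.268 V

Span = 8.05 V. LSB = 8.05 V / 2^14.
V_out = V_min + code × LSB = 0 V + 14793 × 8.05 V / 16384
      = 0 V + 7.26829 V = 7.26829 V.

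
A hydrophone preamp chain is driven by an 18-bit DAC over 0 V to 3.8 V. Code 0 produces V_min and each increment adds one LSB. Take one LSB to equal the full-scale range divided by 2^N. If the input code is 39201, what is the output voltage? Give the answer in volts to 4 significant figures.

0.5683 V

Full-scale range = 3.8 V. LSB = 3.8 V / 2^18.
V_out = 0 + 39201 × (3.8/262144) V
      = 0 + 0.568252 = 0.568252 V.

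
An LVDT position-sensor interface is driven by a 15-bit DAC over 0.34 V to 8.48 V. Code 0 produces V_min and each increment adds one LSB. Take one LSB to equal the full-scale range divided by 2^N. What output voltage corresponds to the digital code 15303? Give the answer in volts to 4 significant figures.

Span: 8.48 V − (0.34 V) = 8.14 V. LSB = 8.14 V / 2^15.
V_out = 0.34 + 15303 × (8.14/32768) V
      = 0.34 + 3.80147 = 4.14147 V.

4.141 V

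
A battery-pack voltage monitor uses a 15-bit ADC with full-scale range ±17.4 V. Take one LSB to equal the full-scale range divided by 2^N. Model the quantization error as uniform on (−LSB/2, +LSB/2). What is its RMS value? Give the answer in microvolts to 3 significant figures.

307 µV

Full-scale range = 17.4 V − (-17.4 V) = 34.8 V.
LSB = 34.8 V / 2^15 = 1.0620 mV.
RMS of a uniform error over width LSB is LSB/√12 = 307 µV.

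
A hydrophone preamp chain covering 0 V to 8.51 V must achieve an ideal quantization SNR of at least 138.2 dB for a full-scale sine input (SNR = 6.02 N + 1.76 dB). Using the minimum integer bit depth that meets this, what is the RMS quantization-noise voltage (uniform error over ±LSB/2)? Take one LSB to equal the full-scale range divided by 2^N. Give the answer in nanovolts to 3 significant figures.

293 nV

Range is 8.51 V.
6.02 N + 1.76 ≥ 138.2 gives N ≥ 22.664, so the minimum integer is 23.
Step size = 8.51/8388608 V = 1.0145 µV.
V_rms = LSB/√12 = 293 nV.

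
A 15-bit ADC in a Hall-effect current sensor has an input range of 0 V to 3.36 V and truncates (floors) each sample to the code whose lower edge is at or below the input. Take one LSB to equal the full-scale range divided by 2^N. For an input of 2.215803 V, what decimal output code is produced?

Span = 3.36 V. LSB = 3.36 V / 2^15 ≈ 102.5 µV.
(V_in − V_min) × 2^15/range = (2.215803 − (0)) × 32768/3.36 = 21609.355.
Floor → code = 21609.

21609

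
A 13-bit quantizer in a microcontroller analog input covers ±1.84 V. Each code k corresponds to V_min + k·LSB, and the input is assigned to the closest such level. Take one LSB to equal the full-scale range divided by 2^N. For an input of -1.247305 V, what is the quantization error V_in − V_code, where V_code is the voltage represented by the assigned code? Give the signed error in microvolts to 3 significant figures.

Range = 1.84 − (-1.84) = 3.68 V. LSB = 3.68 V / 2^13 ≈ 449.2 µV.
(V_in − V_min)/LSB = (-1.247305 − (-1.84)) × 8192/3.68 = 1319.3906 → nearest code k = 1319.
V_code = -1.84 + (1319/8192) × 3.68 = -1.247480469 V.
V_in − V_code = -1.247305 − (-1.247480469) = +175 µV.

+175 µV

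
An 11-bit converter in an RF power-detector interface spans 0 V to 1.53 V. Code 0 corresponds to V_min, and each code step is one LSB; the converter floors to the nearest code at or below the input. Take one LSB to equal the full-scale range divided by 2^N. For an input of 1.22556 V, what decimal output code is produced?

1640

Span = 1.53 V. LSB = 1.53 V / 2^11 ≈ 0.7471 mV.
V_in − V_min = 1.22556 − (0) = 1.22556 V.
Divide by LSB: 1.22556 × 2048/1.53 = 1640.4882.
Truncating gives code 1640.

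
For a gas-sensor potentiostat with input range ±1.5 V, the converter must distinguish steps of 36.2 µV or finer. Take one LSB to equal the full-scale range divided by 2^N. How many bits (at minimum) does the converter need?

The full-scale span is 1.5 − (-1.5) = 3 V.
Need 2^N ≥ 3 V / 36.2 µV = 82870 → N_min = 17.

17 bits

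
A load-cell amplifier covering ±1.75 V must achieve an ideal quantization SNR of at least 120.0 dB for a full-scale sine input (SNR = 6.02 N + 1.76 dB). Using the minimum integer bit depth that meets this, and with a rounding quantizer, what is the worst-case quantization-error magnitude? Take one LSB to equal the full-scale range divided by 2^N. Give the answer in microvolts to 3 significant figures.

Full-scale range = 1.75 V − (-1.75 V) = 3.5 V.
6.02 N + 1.76 ≥ 120.0 gives N ≥ 19.641, so the minimum integer is 20.
One LSB is 3.5 V / 1048576 = 3.3379 µV.
Half an LSB is 1.67 µV.

1.67 µV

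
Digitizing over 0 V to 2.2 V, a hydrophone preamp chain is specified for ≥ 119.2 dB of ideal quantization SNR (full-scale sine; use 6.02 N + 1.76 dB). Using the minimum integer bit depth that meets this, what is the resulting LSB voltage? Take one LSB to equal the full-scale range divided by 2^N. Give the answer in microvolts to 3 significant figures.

Span = 2.2 V.
Solving 6.02 N ≥ 119.2 − 1.76: N ≥ 19.508. Round up → N = 20.
One LSB is 2.2 V / 1048576 = 2.10 µV.

2.10 µV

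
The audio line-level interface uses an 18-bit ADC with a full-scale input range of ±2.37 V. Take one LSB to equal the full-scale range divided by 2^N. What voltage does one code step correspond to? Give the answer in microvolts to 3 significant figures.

Full-scale range = 2.37 V − (-2.37 V) = 4.74 V.
There are 2^18 = 262144 steps.
One LSB is 4.74 V / 262144 = 18.1 µV.

18.1 µV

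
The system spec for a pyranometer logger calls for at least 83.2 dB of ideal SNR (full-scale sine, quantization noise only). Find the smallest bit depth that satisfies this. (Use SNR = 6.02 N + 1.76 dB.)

Solving 6.02 N ≥ 83.2 − 1.76: N ≥ 13.528. Round up → N = 14.

14 bits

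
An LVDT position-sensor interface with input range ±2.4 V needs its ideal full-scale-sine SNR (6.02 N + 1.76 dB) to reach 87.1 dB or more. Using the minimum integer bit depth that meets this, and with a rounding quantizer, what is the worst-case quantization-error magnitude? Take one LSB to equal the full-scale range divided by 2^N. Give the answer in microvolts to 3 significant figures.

Full-scale range = 2.4 V − (-2.4 V) = 4.8 V.
N ≥ (87.1 − 1.76)/6.02 = 14.176 → N_min = 15.
One LSB is 4.8 V / 32768 = 146.48 µV.
Half an LSB is 73.2 µV.

73.2 µV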